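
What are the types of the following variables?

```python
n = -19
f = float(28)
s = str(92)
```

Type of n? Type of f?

n is assigned a bare integer (no decimal point), so it is an int; f is assigned the result of calling float(), which returns a float

int, float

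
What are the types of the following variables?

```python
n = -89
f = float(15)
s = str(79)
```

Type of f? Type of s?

f is assigned the result of calling float(), which returns a float; s is assigned the result of calling str(), which returns a str

float, str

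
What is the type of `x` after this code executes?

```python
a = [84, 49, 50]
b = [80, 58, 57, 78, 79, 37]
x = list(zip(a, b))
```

list(zip()) returns a list of tuples

list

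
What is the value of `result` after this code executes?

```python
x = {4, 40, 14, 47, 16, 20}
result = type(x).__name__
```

x is set; result = 'set'

'set'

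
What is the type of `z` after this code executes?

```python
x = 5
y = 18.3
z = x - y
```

int - float = float

float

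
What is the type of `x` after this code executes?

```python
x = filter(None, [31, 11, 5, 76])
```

filter() returns a filter object

filter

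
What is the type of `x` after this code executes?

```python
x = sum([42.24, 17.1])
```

sum() of floats returns float

float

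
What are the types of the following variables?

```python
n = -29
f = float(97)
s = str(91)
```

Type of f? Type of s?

f is assigned the result of calling float(), which returns a float; s is assigned the result of calling str(), which returns a str

float, str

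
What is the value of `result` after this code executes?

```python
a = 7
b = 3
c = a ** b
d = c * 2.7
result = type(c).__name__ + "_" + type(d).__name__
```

a is int; b is int; c is int; d is float; result = 'int_float'

'int_float'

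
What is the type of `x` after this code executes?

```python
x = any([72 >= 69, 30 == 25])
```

any() returns bool

bool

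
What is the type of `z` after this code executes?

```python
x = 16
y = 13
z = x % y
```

int % int = int

int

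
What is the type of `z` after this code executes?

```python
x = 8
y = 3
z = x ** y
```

positive int ** positive int = int

int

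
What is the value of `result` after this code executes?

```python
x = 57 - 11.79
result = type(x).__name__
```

x is float; result = 'float'

'float'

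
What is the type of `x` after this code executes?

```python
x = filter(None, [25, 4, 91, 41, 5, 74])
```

filter() returns a filter object

filter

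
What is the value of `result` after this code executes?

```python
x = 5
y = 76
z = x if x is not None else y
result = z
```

x = 5; y = 76; z = 5; result = 5

5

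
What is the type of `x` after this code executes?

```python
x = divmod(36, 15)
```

divmod() returns tuple of (quotient, remainder)

tuple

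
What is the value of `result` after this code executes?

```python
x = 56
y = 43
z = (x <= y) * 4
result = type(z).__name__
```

x is int; y is int; z is int; result = 'int'

'int'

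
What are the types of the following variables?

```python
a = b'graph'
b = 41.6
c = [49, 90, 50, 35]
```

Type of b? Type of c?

b is assigned a number with a decimal point, so it is a float; c is assigned a list literal (square brackets)

float, list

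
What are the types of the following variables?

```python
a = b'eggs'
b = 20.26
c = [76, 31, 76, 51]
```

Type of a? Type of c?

a is assigned a bytes literal (b'...' prefix); c is assigned a list literal (square brackets)

bytes, list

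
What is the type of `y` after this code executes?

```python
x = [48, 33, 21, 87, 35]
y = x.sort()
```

list.sort() returns None (mutates in place)

NoneType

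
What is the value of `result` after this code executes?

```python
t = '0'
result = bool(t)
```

t = '0'; result = True

True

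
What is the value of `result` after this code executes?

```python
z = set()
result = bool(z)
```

z = set(); result = False

False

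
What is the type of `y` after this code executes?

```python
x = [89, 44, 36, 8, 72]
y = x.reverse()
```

list.reverse() returns None

NoneType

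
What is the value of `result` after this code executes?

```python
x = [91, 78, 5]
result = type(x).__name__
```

x is list; result = 'list'

'list'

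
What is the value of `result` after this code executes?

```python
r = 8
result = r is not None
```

r = 8; result = True

True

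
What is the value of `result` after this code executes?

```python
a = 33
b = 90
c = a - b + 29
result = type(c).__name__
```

a is int; b is int; c is int; result = 'int'

'int'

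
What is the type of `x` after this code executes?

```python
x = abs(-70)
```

abs() of int returns int

int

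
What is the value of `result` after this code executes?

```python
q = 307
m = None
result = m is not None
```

q = 307; m = None; result = False

False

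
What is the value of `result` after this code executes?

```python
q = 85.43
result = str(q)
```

q = 85.43; result = '85.43'

'85.43'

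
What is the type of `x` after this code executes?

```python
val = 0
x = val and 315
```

'and' returns first falsy value (0 is int)

int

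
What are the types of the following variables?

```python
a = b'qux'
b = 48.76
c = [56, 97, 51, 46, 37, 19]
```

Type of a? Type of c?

a is assigned a bytes literal (b'...' prefix); c is assigned a list literal (square brackets)

bytes, list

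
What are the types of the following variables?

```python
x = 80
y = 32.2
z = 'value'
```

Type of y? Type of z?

y is assigned a number with a decimal point, so it is a float; z is assigned a quoted string literal, so it is a str

float, str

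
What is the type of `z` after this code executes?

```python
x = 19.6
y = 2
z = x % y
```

float % int = float

float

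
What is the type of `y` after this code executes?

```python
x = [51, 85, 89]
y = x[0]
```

Indexing list[int] returns int

int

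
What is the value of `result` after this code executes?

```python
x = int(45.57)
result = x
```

x = 45; result = 45

45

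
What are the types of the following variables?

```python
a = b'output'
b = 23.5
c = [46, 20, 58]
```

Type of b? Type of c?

b is assigned a number with a decimal point, so it is a float; c is assigned a list literal (square brackets)

float, list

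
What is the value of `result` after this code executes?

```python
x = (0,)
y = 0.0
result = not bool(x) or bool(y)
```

x = (0,); y = 0.0; result = False

False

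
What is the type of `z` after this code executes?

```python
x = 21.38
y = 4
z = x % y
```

float % int = float

float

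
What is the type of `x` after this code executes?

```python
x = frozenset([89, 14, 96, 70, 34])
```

frozenset() returns frozenset

frozenset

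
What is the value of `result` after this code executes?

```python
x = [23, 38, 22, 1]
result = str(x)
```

x = [23, 38, 22, 1]; result = '[23, 38, 22, 1]'

'[23, 38, 22, 1]'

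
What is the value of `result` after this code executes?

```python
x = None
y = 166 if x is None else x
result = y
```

x = None; y = 166; result = 166

166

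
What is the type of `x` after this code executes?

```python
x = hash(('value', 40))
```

hash() returns int

int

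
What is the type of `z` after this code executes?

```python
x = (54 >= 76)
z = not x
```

'not' returns bool

bool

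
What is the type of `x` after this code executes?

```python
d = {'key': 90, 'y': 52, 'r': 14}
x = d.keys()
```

.keys() returns dict_keys view

dict_keys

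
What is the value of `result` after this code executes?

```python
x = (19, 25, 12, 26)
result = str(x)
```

x = (19, 25, 12, 26); result = '(19, 25, 12, 26)'

'(19, 25, 12, 26)'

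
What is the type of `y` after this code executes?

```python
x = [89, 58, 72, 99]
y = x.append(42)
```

list.append() returns None (mutates in place)

NoneType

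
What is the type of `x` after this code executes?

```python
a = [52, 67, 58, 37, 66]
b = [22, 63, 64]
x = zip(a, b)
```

zip() returns a zip object

zip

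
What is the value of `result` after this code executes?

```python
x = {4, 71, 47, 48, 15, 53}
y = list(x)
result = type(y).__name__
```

x is set; y is list; result = 'list'

'list'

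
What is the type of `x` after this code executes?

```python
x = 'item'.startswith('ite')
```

str.startswith() returns bool

bool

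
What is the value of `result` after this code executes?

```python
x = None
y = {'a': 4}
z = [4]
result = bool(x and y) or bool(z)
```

x = None; y = {'a': 4}; z = [4]; result = True

True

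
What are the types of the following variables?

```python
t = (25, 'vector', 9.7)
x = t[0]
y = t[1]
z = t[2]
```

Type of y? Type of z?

tuple[1] is str; tuple[2] is float

str, float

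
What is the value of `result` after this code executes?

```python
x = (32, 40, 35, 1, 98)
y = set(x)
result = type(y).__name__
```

x is tuple; y is set; result = 'set'

'set'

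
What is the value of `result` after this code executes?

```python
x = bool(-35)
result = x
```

x = True; result = True

True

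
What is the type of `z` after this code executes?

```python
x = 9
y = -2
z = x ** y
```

int ** negative = float

float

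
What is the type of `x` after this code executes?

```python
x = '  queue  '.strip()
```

str.strip() returns str

str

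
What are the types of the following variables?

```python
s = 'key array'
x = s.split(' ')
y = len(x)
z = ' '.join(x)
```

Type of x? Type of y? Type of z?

str.split() returns list; len() returns int; str.join() returns str

list, int, str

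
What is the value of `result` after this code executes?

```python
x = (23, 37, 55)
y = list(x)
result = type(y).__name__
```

x is tuple; y is list; result = 'list'

'list'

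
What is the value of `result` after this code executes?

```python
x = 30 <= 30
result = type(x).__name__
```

x is bool; result = 'bool'

'bool'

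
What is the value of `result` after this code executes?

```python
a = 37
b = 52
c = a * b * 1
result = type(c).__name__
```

a is int; b is int; c is int; result = 'int'

'int'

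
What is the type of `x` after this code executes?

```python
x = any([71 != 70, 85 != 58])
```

any() returns bool

bool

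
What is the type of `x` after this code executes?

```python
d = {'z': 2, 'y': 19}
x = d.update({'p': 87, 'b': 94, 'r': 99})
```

dict.update() returns None

NoneType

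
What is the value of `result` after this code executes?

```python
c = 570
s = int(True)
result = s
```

c = 570; s = 1; result = 1

1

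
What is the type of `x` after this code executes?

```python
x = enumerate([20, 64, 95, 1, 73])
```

enumerate() returns an enumerate object

enumerate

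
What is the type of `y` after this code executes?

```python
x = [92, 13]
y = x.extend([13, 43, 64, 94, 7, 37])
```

list.extend() returns None

NoneType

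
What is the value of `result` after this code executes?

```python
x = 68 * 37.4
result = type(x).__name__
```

x is float; result = 'float'

'float'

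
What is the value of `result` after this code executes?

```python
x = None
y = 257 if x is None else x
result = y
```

x = None; y = 257; result = 257

257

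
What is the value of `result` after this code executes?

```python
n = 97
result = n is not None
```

n = 97; result = True

True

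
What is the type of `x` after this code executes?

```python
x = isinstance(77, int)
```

isinstance() returns bool

bool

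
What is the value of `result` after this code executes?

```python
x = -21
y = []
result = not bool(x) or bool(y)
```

x = -21; y = []; result = False

False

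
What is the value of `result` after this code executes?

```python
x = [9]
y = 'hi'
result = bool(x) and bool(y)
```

x = [9]; y = 'hi'; result = True

True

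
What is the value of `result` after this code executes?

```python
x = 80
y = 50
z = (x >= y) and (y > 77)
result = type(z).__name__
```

x is int; y is int; z is bool; result = 'bool'

'bool'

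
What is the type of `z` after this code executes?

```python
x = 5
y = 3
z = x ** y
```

positive int ** positive int = int

int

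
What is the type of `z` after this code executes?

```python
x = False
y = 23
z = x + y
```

bool + int = int (bool is subclass of int)

int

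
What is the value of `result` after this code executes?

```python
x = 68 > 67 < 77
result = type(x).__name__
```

x is bool; result = 'bool'

'bool'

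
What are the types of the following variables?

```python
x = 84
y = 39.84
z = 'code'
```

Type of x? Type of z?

x is assigned a bare integer (no decimal point), so it is an int; z is assigned a quoted string literal, so it is a str

int, str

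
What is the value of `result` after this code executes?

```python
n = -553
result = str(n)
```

n = -553; result = '-553'

'-553'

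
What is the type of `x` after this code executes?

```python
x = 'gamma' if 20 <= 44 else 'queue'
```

Both branches of conditional are str

str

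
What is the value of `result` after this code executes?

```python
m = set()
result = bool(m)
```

m = set(); result = False

False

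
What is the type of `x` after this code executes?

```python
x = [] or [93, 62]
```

'or' returns first truthy value (list)

list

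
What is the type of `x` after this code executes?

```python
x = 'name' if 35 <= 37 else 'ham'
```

Both branches of conditional are str

str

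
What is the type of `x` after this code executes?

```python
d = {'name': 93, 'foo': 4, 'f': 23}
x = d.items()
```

dict.items() returns dict_items view

dict_items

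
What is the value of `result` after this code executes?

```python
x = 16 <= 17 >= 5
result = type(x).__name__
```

x is bool; result = 'bool'

'bool'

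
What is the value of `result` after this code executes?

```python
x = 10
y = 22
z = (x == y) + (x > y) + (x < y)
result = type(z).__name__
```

x is int; y is int; z is int; result = 'int'

'int'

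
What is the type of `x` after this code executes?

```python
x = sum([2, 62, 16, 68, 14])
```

sum() of ints returns int

int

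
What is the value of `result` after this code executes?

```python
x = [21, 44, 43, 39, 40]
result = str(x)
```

x = [21, 44, 43, 39, 40]; result = '[21, 44, 43, 39, 40]'

'[21, 44, 43, 39, 40]'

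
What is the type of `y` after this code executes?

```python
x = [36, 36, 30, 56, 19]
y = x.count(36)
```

list.count() returns int

int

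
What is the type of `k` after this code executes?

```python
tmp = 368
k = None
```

None has type NoneType

NoneType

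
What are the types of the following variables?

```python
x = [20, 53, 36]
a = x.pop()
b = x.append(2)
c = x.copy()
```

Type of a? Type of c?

pop() returns element; copy() returns list

int, list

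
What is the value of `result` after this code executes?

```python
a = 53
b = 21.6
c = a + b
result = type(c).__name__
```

a is int; b is float; c is float; result = 'float'

'float'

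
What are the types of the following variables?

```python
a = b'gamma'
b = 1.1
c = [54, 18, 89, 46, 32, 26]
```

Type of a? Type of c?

a is assigned a bytes literal (b'...' prefix); c is assigned a list literal (square brackets)

bytes, list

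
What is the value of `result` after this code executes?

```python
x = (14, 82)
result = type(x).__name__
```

x is tuple; result = 'tuple'

'tuple'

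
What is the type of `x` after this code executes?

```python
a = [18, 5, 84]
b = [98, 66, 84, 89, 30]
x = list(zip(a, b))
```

list(zip()) returns a list of tuples

list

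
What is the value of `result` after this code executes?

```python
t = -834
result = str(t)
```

t = -834; result = '-834'

'-834'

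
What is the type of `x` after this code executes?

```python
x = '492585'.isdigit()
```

str.isdigit() returns bool

bool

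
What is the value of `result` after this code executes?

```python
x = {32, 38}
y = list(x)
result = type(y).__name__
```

x is set; y is list; result = 'list'

'list'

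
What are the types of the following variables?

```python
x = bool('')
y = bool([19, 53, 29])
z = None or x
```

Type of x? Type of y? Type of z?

bool() returns bool; bool() returns bool; None or bool returns the bool

bool, bool, bool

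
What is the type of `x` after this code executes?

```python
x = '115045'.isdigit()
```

str.isdigit() returns bool

bool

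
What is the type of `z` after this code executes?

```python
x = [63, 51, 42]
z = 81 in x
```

'in' operator returns bool

bool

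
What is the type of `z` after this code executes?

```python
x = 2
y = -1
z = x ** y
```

int ** negative = float

float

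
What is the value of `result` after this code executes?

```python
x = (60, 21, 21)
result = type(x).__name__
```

x is tuple; result = 'tuple'

'tuple'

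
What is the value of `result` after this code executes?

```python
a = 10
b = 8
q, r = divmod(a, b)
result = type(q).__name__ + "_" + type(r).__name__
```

a is int; b is int; q is int; r is int; result = 'int_int'

'int_int'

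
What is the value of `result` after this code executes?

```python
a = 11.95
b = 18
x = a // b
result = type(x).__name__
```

a is float; b is int; x is float; result = 'float'

'float'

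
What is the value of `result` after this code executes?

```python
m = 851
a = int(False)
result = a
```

m = 851; a = 0; result = 0

0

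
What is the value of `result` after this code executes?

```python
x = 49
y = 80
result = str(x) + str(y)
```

x = 49; y = 80; result = '4980'

'4980'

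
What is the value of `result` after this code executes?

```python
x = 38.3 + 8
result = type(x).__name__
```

x is float; result = 'float'

'float'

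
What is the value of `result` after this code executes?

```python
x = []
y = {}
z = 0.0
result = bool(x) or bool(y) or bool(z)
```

x = []; y = {}; z = 0.0; result = False

False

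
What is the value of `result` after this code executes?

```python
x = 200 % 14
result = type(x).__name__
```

x is int; result = 'int'

'int'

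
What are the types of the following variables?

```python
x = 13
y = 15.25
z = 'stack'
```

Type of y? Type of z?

y is assigned a number with a decimal point, so it is a float; z is assigned a quoted string literal, so it is a str

float, str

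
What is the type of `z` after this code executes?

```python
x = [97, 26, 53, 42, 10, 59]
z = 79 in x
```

'in' operator returns bool

bool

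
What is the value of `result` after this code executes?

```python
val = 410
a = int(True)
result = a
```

val = 410; a = 1; result = 1

1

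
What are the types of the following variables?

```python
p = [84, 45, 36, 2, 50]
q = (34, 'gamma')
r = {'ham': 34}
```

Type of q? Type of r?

q is assigned a tuple (parenthesized, comma-separated values); r is assigned a dict literal ({key: value})

tuple, dict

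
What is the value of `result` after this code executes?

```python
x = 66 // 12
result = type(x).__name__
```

x is int; result = 'int'

'int'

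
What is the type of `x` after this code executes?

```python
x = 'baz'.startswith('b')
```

str.startswith() returns bool

bool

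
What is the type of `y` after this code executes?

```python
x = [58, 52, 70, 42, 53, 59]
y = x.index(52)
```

list.index() returns int

int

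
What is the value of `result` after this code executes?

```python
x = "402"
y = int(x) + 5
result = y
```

x = '402'; y = 407; result = 407

407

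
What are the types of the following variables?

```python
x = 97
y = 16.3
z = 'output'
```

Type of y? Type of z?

y is assigned a number with a decimal point, so it is a float; z is assigned a quoted string literal, so it is a str

float, str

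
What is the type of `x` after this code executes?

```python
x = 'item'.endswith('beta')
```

str.endswith() returns bool

bool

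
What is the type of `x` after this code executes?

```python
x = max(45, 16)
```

max() of ints returns int

int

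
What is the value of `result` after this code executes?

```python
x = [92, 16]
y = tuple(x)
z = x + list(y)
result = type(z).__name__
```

x is list; y is tuple; z is list; result = 'list'

'list'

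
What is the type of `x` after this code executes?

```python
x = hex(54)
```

hex() returns str representation

str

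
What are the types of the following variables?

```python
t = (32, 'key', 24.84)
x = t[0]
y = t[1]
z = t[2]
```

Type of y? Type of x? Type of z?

tuple[1] is str; tuple[0] is int; tuple[2] is float

str, int, float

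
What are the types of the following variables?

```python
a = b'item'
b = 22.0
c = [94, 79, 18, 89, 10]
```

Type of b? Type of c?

b is assigned a number with a decimal point, so it is a float; c is assigned a list literal (square brackets)

float, list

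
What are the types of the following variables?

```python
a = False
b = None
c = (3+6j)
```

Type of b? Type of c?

b is assigned None, whose type is NoneType; c is assigned (3+6j), an int plus an imaginary literal (j suffix), which evaluates to complex

NoneType, complex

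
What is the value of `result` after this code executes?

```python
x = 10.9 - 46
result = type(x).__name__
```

x is float; result = 'float'

'float'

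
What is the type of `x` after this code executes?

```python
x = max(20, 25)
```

max() of ints returns int

int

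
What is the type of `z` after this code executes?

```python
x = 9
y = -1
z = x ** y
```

int ** negative = float

float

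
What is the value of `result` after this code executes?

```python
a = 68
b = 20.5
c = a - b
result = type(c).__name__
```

a is int; b is float; c is float; result = 'float'

'float'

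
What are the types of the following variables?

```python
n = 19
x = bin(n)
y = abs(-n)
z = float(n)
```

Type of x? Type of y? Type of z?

bin() returns str; abs() of int returns int; float() returns float

str, int, float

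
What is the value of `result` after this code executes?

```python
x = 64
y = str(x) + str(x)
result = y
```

x = 64; y = '6464'; result = '6464'

'6464'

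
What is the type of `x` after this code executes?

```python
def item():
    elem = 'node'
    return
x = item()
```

Bare return returns None

NoneType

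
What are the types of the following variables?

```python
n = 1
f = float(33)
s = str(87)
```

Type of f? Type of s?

f is assigned the result of calling float(), which returns a float; s is assigned the result of calling str(), which returns a str

float, str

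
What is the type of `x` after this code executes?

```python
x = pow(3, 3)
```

pow(int, int) returns int

int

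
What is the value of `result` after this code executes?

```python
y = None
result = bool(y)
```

y = None; result = False

False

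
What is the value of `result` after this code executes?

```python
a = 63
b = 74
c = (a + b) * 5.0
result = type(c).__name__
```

a is int; b is int; c is float; result = 'float'

'float'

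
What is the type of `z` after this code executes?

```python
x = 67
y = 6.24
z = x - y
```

int - float = float

float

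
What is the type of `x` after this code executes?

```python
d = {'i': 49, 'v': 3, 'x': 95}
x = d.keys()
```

.keys() returns dict_keys view

dict_keys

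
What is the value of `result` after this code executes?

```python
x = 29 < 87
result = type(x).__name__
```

x is bool; result = 'bool'

'bool'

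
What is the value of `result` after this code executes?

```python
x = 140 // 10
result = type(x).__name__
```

x is int; result = 'int'

'int'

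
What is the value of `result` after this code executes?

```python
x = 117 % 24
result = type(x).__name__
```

x is int; result = 'int'

'int'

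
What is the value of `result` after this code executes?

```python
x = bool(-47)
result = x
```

x = True; result = True

True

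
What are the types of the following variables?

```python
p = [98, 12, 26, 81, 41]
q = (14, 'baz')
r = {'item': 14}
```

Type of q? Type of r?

q is assigned a tuple (parenthesized, comma-separated values); r is assigned a dict literal ({key: value})

tuple, dict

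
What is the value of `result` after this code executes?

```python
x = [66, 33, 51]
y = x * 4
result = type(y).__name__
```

x is list; y is list; result = 'list'

'list'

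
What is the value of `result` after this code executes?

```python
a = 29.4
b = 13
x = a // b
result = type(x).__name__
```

a is float; b is int; x is float; result = 'float'

'float'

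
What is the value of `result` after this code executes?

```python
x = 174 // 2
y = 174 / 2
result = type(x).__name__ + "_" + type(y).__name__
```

x is int; y is float; result = 'int_float'

'int_float'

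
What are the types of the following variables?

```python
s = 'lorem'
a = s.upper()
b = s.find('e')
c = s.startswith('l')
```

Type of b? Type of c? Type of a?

find() returns int; startswith() returns bool; upper() returns str

int, bool, str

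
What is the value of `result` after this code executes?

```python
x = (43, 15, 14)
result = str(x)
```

x = (43, 15, 14); result = '(43, 15, 14)'

'(43, 15, 14)'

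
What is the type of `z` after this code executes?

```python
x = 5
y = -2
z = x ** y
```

int ** negative = float

float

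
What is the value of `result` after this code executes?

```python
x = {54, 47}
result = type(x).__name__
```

x is set; result = 'set'

'set'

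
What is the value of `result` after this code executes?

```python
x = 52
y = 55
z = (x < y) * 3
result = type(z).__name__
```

x is int; y is int; z is int; result = 'int'

'int'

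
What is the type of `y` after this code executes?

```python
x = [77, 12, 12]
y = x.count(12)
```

list.count() returns int

int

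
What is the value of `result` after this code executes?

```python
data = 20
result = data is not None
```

data = 20; result = True

True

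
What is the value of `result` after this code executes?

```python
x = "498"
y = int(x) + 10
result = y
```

x = '498'; y = 508; result = 508

508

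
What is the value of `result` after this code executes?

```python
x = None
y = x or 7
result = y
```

x = None; y = 7; result = 7

7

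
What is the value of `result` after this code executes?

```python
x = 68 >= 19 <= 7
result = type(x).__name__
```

x is bool; result = 'bool'

'bool'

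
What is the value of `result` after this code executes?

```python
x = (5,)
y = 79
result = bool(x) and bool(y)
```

x = (5,); y = 79; result = True

True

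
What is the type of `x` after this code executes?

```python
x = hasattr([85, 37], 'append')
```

hasattr() returns bool

bool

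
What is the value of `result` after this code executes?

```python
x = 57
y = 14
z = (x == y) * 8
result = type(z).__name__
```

x is int; y is int; z is int; result = 'int'

'int'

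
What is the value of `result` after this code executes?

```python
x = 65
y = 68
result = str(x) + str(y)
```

x = 65; y = 68; result = '6568'

'6568'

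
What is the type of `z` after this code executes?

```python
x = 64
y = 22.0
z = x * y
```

int * float = float

float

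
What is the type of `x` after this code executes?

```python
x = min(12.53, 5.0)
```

min() of floats returns float

float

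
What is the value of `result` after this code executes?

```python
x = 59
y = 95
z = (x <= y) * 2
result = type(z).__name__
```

x is int; y is int; z is int; result = 'int'

'int'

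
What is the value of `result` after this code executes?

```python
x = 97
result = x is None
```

x = 97; result = False

False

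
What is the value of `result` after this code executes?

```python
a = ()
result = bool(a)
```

a = (); result = False

False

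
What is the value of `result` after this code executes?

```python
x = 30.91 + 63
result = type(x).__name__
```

x is float; result = 'float'

'float'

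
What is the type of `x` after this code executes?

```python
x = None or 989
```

'or' with None returns the other truthy value

int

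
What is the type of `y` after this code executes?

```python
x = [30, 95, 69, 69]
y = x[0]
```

Indexing list[int] returns int

int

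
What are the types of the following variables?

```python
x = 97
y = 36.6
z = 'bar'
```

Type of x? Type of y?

x is assigned a bare integer (no decimal point), so it is an int; y is assigned a number with a decimal point, so it is a float

int, float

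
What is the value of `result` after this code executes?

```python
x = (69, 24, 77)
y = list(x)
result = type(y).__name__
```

x is tuple; y is list; result = 'list'

'list'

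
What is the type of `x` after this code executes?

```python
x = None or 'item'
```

'or' with None returns the other truthy value (str)

str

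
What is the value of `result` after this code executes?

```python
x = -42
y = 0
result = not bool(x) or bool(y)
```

x = -42; y = 0; result = False

False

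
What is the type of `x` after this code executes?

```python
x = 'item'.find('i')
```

str.find() returns int index

int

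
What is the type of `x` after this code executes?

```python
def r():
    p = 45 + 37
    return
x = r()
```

Bare return returns None

NoneType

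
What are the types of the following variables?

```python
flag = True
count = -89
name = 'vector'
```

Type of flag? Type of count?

flag is assigned the constant True, which has type bool; count is assigned a bare integer (no decimal point), so it is an int

bool, int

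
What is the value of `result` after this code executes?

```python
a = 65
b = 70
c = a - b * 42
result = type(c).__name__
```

a is int; b is int; c is int; result = 'int'

'int'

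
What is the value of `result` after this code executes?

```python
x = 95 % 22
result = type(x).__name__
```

x is int; result = 'int'

'int'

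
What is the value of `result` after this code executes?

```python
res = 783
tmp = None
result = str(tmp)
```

res = 783; tmp = None; result = 'None'

'None'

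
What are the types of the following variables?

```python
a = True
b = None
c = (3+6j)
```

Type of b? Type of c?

b is assigned None, whose type is NoneType; c is assigned (3+6j), an int plus an imaginary literal (j suffix), which evaluates to complex

NoneType, complex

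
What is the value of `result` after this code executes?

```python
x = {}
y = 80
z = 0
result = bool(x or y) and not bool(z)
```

x = {}; y = 80; z = 0; result = True

True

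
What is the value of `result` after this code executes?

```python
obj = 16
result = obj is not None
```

obj = 16; result = True

True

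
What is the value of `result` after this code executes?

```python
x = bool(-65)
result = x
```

x = True; result = True

True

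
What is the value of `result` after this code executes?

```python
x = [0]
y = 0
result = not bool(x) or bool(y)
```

x = [0]; y = 0; result = False

False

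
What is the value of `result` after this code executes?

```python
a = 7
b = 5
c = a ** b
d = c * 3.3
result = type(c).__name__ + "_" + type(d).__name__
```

a is int; b is int; c is int; d is float; result = 'int_float'

'int_float'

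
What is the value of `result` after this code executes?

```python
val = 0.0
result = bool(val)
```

val = 0.0; result = False

False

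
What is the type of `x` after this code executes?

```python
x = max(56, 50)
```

max() of ints returns int

int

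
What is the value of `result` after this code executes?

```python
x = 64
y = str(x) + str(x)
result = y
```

x = 64; y = '6464'; result = '6464'

'6464'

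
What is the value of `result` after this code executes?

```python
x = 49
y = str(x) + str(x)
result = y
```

x = 49; y = '4949'; result = '4949'

'4949'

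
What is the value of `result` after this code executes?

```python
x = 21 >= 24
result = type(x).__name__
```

x is bool; result = 'bool'

'bool'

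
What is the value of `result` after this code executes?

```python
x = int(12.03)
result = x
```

x = 12; result = 12

12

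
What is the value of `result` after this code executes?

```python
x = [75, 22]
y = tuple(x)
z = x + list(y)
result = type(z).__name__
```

x is list; y is tuple; z is list; result = 'list'

'list'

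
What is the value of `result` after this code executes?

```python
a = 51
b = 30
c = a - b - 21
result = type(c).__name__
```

a is int; b is int; c is int; result = 'int'

'int'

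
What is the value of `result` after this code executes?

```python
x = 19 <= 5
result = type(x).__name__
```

x is bool; result = 'bool'

'bool'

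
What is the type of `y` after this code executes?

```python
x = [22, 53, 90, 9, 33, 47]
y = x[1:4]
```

Slicing a list returns a list

list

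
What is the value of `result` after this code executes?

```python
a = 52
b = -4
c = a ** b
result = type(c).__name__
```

a is int; b is int; c is float; result = 'float'

'float'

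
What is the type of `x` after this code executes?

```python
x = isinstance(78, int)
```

isinstance() returns bool

bool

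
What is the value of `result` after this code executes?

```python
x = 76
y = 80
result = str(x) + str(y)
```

x = 76; y = 80; result = '7680'

'7680'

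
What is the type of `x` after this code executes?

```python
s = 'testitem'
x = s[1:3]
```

Slicing a str returns str

str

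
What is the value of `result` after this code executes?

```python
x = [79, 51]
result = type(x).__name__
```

x is list; result = 'list'

'list'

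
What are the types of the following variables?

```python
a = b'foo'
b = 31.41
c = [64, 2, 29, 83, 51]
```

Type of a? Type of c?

a is assigned a bytes literal (b'...' prefix); c is assigned a list literal (square brackets)

bytes, list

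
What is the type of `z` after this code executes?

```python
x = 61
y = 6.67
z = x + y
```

int + float = float

float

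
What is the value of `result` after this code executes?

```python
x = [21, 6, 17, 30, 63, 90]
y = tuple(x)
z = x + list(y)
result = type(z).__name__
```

x is list; y is tuple; z is list; result = 'list'

'list'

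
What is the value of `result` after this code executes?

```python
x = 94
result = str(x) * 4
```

x = 94; result = '94949494'

'94949494'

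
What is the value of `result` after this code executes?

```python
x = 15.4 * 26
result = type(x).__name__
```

x is float; result = 'float'

'float'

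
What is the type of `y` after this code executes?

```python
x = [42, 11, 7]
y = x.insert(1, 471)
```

list.insert() returns None

NoneType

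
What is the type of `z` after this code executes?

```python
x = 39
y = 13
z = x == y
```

Equality comparison returns bool

bool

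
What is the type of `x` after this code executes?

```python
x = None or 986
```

'or' with None returns the other truthy value

int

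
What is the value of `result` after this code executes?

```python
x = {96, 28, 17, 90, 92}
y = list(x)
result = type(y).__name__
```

x is set; y is list; result = 'list'

'list'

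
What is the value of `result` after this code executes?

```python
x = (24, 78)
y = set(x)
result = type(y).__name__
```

x is tuple; y is set; result = 'set'

'set'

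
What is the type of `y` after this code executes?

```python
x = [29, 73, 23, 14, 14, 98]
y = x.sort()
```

list.sort() returns None (mutates in place)

NoneType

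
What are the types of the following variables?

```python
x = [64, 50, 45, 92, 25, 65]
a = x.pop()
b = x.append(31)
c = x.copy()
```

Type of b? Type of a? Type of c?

append() returns None; pop() returns element; copy() returns list

NoneType, int, list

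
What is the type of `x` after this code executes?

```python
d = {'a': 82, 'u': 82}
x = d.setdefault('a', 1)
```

dict.setdefault() returns the (existing or default) value

int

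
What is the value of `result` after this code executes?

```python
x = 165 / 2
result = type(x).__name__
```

x is float; result = 'float'

'float'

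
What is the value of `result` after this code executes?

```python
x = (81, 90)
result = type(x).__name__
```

x is tuple; result = 'tuple'

'tuple'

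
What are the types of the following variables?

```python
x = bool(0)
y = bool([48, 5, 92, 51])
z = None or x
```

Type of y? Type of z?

bool() returns bool; None or bool returns the bool

bool, bool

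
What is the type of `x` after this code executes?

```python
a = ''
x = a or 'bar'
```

'or' returns first truthy value (str)

str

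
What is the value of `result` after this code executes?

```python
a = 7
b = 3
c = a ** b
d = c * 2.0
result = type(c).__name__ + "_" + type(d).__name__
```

a is int; b is int; c is int; d is float; result = 'int_float'

'int_float'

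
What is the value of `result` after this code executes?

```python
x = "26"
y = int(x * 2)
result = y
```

x = '26'; y = 2626; result = 2626

2626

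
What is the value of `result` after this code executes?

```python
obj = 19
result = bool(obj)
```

obj = 19; result = True

True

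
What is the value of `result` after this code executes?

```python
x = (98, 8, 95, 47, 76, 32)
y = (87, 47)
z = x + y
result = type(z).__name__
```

x is tuple; y is tuple; z is tuple; result = 'tuple'

'tuple'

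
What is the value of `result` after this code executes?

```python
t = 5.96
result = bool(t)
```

t = 5.96; result = True

True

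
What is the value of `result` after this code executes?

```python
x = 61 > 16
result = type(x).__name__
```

x is bool; result = 'bool'

'bool'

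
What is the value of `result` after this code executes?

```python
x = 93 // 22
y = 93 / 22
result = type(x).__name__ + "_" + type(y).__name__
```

x is int; y is float; result = 'int_float'

'int_float'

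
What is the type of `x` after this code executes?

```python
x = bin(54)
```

bin() returns str representation

str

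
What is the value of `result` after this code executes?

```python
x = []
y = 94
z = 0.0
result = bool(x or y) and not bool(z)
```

x = []; y = 94; z = 0.0; result = True

True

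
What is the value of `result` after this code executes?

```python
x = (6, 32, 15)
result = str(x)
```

x = (6, 32, 15); result = '(6, 32, 15)'

'(6, 32, 15)'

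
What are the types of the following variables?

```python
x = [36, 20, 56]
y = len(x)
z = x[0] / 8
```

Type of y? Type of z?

len() returns int; int / int = float

int, float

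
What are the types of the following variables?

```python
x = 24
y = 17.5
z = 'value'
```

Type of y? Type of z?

y is assigned a number with a decimal point, so it is a float; z is assigned a quoted string literal, so it is a str

float, str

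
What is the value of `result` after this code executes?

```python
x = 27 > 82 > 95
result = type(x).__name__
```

x is bool; result = 'bool'

'bool'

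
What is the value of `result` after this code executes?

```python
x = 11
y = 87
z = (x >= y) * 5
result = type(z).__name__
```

x is int; y is int; z is int; result = 'int'

'int'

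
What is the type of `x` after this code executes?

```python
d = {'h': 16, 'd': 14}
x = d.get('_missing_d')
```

dict.get() returns None when key not found

NoneType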